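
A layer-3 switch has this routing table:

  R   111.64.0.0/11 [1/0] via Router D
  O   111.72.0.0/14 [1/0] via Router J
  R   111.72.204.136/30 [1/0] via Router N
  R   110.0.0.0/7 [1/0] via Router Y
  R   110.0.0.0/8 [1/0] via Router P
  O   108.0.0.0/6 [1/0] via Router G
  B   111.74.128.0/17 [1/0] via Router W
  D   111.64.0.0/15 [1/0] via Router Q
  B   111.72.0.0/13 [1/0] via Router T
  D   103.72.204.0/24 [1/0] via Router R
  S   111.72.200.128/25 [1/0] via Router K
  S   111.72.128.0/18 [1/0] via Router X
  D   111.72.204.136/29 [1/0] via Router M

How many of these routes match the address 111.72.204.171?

Prefixes containing 111.72.204.171:
  108.0.0.0/6 (108.0.0.0 - 111.255.255.255)
  110.0.0.0/7 (110.0.0.0 - 111.255.255.255)
  111.64.0.0/11 (111.64.0.0 - 111.95.255.255)
  111.72.0.0/13 (111.72.0.0 - 111.79.255.255)
  111.72.0.0/14 (111.72.0.0 - 111.75.255.255)
Total matching entries: 5.

5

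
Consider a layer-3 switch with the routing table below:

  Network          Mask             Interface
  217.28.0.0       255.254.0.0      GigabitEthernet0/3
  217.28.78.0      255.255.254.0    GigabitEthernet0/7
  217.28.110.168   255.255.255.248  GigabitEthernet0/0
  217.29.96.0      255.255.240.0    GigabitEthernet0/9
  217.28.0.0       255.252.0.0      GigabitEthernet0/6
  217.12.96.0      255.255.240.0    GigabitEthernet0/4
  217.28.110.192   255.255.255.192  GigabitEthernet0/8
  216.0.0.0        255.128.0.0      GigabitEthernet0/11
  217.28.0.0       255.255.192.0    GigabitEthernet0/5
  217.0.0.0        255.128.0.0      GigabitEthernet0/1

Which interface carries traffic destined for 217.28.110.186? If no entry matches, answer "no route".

GigabitEthernet0/3

Routes whose prefix contains 217.28.110.186:
  217.0.0.0/9 (217.0.0.0 - 217.127.255.255) -> GigabitEthernet0/1
  217.28.0.0/14 (217.28.0.0 - 217.31.255.255) -> GigabitEthernet0/6
  217.28.0.0/15 (217.28.0.0 - 217.29.255.255) -> GigabitEthernet0/3
More-specific entries that do NOT match:
  217.28.110.168/29 (217.28.110.168 - 217.28.110.175) does not contain 217.28.110.186
  217.28.110.192/26 (217.28.110.192 - 217.28.110.255) does not contain 217.28.110.186
  217.28.78.0/23 (217.28.78.0 - 217.28.79.255) does not contain 217.28.110.186
  217.29.96.0/20 (217.29.96.0 - 217.29.111.255) does not contain 217.28.110.186
  217.12.96.0/20 (217.12.96.0 - 217.12.111.255) does not contain 217.28.110.186
  217.28.0.0/18 (217.28.0.0 - 217.28.63.255) does not contain 217.28.110.186
Longest matching prefix is /15 -> interface GigabitEthernet0/3.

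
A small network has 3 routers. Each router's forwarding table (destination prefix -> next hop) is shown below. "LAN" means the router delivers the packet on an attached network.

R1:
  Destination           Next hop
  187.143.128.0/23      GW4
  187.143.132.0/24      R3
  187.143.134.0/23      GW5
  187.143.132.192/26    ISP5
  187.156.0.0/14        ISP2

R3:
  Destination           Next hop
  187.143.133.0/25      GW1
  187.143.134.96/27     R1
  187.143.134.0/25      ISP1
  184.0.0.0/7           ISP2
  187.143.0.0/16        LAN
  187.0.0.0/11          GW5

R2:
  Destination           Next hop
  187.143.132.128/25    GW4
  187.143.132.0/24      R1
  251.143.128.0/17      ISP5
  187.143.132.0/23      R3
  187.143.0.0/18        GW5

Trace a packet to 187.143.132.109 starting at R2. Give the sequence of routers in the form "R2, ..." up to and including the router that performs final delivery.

R2, R1, R3

At R2: longest match for 187.143.132.109 is 187.143.132.0/24 -> R1
At R1: longest match for 187.143.132.109 is 187.143.132.0/24 -> R3
At R3: longest match for 187.143.132.109 is 187.143.0.0/16 -> LAN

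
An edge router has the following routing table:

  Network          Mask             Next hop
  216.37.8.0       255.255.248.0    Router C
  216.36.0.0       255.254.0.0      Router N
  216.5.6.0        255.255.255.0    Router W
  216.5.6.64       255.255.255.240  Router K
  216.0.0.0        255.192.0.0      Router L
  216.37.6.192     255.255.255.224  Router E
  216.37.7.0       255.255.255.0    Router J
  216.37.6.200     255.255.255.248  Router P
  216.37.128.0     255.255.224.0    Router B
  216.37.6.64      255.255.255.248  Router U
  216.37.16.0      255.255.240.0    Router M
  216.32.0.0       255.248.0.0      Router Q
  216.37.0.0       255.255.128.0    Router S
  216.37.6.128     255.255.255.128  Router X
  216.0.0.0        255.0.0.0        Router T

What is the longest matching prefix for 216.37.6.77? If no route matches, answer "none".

Entries matching 216.37.6.77:
  216.0.0.0/8 (216.0.0.0 - 216.255.255.255)
  216.0.0.0/10 (216.0.0.0 - 216.63.255.255)
  216.32.0.0/13 (216.32.0.0 - 216.39.255.255)
  216.36.0.0/15 (216.36.0.0 - 216.37.255.255)
  216.37.0.0/17 (216.37.0.0 - 216.37.127.255)
Most specific is 216.37.0.0/17.

216.37.0.0/17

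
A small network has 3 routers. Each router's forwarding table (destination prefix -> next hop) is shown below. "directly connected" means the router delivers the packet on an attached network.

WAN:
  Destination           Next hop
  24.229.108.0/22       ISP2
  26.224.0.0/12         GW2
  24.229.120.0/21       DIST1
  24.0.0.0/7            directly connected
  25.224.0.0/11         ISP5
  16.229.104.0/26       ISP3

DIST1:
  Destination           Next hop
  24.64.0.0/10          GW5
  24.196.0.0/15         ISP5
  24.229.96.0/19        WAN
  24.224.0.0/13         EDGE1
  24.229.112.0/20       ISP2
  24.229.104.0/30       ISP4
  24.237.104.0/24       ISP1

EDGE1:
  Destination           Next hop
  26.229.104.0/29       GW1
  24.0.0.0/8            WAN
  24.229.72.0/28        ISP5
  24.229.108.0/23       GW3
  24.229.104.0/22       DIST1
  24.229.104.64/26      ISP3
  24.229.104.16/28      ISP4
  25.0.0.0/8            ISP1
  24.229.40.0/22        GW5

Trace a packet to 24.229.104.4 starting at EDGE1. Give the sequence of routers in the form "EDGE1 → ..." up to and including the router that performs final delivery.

EDGE1 → DIST1 → WAN

At EDGE1: longest match for 24.229.104.4 is 24.229.104.0/22 -> DIST1
At DIST1: longest match for 24.229.104.4 is 24.229.96.0/19 -> WAN
At WAN: longest match for 24.229.104.4 is 24.0.0.0/7 -> directly connected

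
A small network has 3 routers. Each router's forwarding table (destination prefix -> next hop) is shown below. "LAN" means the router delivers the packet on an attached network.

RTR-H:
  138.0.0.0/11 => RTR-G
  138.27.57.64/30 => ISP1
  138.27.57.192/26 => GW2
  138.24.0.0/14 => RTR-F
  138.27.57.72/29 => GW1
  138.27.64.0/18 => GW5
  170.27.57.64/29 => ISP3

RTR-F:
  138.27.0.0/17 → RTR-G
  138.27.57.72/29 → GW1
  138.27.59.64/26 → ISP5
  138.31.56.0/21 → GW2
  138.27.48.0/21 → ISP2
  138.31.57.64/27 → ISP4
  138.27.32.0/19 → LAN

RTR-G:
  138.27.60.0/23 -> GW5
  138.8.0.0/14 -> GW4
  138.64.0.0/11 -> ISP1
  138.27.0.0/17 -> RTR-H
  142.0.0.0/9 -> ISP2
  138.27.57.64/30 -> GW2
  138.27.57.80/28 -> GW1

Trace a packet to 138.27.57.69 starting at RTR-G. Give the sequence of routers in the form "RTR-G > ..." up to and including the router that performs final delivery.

RTR-G > RTR-H > RTR-F

At RTR-G: longest match for 138.27.57.69 is 138.27.0.0/17 -> RTR-H
At RTR-H: longest match for 138.27.57.69 is 138.24.0.0/14 -> RTR-F
At RTR-F: longest match for 138.27.57.69 is 138.27.32.0/19 -> LAN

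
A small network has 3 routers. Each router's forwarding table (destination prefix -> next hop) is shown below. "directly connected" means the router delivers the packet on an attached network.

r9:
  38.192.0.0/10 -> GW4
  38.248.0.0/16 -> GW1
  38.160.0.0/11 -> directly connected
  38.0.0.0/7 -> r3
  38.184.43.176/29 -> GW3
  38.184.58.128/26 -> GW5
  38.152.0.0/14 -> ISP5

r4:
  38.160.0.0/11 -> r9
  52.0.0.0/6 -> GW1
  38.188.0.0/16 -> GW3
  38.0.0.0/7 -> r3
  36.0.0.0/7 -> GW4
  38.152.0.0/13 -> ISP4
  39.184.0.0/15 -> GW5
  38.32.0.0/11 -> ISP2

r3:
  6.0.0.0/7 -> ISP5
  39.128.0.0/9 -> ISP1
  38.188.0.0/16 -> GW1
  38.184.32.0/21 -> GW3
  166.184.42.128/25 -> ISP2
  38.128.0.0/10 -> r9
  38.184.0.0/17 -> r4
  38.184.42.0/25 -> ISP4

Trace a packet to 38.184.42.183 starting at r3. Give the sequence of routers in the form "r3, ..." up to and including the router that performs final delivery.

At r3: longest match for 38.184.42.183 is 38.184.0.0/17 -> r4
At r4: longest match for 38.184.42.183 is 38.160.0.0/11 -> r9
At r9: longest match for 38.184.42.183 is 38.160.0.0/11 -> directly connected

r3, r4, r9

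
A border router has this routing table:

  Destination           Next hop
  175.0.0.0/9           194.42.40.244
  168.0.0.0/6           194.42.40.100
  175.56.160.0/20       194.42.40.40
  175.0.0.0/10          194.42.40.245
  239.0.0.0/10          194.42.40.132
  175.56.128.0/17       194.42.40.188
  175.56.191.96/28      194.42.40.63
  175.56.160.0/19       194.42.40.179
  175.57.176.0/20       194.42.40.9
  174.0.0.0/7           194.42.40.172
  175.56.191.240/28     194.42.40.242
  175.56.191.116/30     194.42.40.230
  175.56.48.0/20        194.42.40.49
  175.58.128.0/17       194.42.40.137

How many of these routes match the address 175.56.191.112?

5

Prefixes containing 175.56.191.112:
  174.0.0.0/7 (174.0.0.0 - 175.255.255.255)
  175.0.0.0/9 (175.0.0.0 - 175.127.255.255)
  175.0.0.0/10 (175.0.0.0 - 175.63.255.255)
  175.56.128.0/17 (175.56.128.0 - 175.56.255.255)
  175.56.160.0/19 (175.56.160.0 - 175.56.191.255)
Total matching entries: 5.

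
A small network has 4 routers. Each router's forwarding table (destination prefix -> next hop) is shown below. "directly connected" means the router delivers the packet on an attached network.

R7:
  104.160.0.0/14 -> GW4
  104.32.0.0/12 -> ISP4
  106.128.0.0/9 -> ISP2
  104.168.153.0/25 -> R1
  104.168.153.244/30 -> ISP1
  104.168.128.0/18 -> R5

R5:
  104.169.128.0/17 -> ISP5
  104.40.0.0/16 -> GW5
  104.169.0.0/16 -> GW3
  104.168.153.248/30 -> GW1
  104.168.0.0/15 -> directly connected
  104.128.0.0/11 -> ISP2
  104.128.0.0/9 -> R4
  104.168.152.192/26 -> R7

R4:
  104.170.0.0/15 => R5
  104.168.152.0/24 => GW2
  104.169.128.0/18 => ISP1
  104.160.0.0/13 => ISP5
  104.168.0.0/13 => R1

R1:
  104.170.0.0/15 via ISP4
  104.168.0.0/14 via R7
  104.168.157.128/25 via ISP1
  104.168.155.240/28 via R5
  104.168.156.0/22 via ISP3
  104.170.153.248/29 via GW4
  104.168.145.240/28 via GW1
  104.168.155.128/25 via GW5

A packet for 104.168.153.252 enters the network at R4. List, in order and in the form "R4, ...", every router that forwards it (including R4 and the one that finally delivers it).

At R4: longest match for 104.168.153.252 is 104.168.0.0/13 -> R1
At R1: longest match for 104.168.153.252 is 104.168.0.0/14 -> R7
At R7: longest match for 104.168.153.252 is 104.168.128.0/18 -> R5
At R5: longest match for 104.168.153.252 is 104.168.0.0/15 -> directly connected

R4, R1, R7, R5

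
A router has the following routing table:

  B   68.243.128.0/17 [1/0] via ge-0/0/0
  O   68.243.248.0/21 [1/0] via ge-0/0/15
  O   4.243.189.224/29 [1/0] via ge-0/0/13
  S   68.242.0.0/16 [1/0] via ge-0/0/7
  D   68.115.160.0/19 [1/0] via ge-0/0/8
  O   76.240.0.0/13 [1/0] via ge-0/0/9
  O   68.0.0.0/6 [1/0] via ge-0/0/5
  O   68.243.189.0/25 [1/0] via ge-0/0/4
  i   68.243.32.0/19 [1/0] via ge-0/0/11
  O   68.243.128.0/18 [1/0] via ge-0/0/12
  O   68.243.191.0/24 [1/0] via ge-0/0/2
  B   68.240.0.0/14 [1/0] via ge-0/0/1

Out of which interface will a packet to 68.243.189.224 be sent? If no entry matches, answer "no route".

ge-0/0/12

Routes whose prefix contains 68.243.189.224:
  68.0.0.0/6 (68.0.0.0 - 71.255.255.255) -> ge-0/0/5
  68.240.0.0/14 (68.240.0.0 - 68.243.255.255) -> ge-0/0/1
  68.243.128.0/17 (68.243.128.0 - 68.243.255.255) -> ge-0/0/0
  68.243.128.0/18 (68.243.128.0 - 68.243.191.255) -> ge-0/0/12
More-specific entries that do NOT match:
  4.243.189.224/29 (4.243.189.224 - 4.243.189.231) does not contain 68.243.189.224
  68.243.189.0/25 (68.243.189.0 - 68.243.189.127) does not contain 68.243.189.224
  68.243.191.0/24 (68.243.191.0 - 68.243.191.255) does not contain 68.243.189.224
  68.243.248.0/21 (68.243.248.0 - 68.243.255.255) does not contain 68.243.189.224
  68.115.160.0/19 (68.115.160.0 - 68.115.191.255) does not contain 68.243.189.224
  68.243.32.0/19 (68.243.32.0 - 68.243.63.255) does not contain 68.243.189.224
Longest matching prefix is /18 -> interface ge-0/0/12.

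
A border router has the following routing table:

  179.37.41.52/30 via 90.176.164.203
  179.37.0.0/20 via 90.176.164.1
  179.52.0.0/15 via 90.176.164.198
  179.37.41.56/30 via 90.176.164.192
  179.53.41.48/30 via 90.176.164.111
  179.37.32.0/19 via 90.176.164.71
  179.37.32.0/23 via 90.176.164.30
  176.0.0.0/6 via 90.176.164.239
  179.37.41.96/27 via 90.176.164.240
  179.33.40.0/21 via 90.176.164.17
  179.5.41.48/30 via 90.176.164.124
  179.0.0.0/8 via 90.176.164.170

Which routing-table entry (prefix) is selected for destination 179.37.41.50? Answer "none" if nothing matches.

179.37.32.0/19

Entries matching 179.37.41.50:
  176.0.0.0/6 (176.0.0.0 - 179.255.255.255)
  179.0.0.0/8 (179.0.0.0 - 179.255.255.255)
  179.37.32.0/19 (179.37.32.0 - 179.37.63.255)
Most specific is 179.37.32.0/19.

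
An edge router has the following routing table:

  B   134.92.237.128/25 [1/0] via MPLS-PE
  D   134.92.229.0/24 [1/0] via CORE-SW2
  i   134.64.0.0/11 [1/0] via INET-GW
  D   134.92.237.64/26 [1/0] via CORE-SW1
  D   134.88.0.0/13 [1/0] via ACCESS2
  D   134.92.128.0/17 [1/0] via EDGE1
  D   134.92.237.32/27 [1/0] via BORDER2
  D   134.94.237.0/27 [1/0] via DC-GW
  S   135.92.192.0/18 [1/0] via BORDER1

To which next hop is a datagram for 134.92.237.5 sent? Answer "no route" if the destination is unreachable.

EDGE1

Routes whose prefix contains 134.92.237.5:
  134.64.0.0/11 (134.64.0.0 - 134.95.255.255) -> INET-GW
  134.88.0.0/13 (134.88.0.0 - 134.95.255.255) -> ACCESS2
  134.92.128.0/17 (134.92.128.0 - 134.92.255.255) -> EDGE1
More-specific entries that do NOT match:
  134.92.237.32/27 (134.92.237.32 - 134.92.237.63) does not contain 134.92.237.5
  134.94.237.0/27 (134.94.237.0 - 134.94.237.31) does not contain 134.92.237.5
  134.92.237.64/26 (134.92.237.64 - 134.92.237.127) does not contain 134.92.237.5
  134.92.237.128/25 (134.92.237.128 - 134.92.237.255) does not contain 134.92.237.5
  134.92.229.0/24 (134.92.229.0 - 134.92.229.255) does not contain 134.92.237.5
  135.92.192.0/18 (135.92.192.0 - 135.92.255.255) does not contain 134.92.237.5
Longest matching prefix is /17 -> next hop EDGE1.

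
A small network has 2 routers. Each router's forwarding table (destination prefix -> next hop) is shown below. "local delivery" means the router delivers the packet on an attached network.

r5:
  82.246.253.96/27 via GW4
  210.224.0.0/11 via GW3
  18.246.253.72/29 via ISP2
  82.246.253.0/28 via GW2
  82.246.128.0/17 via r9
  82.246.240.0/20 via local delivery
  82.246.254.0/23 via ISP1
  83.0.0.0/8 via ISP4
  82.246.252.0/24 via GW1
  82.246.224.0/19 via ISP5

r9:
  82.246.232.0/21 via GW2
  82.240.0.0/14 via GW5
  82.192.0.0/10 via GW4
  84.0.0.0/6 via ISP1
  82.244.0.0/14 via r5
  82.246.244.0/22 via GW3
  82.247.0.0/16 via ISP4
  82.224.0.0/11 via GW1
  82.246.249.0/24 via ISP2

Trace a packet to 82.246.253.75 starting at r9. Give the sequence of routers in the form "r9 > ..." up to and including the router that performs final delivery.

r9 > r5

At r9: longest match for 82.246.253.75 is 82.244.0.0/14 -> r5
At r5: longest match for 82.246.253.75 is 82.246.240.0/20 -> local delivery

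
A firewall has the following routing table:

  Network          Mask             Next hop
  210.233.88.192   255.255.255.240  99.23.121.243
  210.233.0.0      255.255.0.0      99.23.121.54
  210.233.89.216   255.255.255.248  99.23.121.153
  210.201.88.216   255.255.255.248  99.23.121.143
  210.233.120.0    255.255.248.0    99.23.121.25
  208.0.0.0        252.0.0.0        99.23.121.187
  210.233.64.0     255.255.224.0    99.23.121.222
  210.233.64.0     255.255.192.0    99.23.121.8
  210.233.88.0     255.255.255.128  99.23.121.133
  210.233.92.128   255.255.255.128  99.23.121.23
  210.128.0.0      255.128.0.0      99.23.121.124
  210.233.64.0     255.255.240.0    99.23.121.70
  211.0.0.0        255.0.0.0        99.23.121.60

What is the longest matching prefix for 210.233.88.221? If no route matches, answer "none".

210.233.64.0/19

Entries matching 210.233.88.221:
  208.0.0.0/6 (208.0.0.0 - 211.255.255.255)
  210.128.0.0/9 (210.128.0.0 - 210.255.255.255)
  210.233.0.0/16 (210.233.0.0 - 210.233.255.255)
  210.233.64.0/18 (210.233.64.0 - 210.233.127.255)
  210.233.64.0/19 (210.233.64.0 - 210.233.95.255)
Most specific is 210.233.64.0/19.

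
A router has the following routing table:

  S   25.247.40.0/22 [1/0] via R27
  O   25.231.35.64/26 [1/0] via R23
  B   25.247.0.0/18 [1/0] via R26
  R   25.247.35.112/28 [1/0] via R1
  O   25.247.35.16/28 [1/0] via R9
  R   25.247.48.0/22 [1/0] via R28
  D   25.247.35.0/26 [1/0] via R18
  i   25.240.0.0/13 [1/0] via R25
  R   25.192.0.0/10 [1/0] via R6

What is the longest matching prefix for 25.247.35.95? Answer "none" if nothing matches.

Entries matching 25.247.35.95:
  25.192.0.0/10 (25.192.0.0 - 25.255.255.255)
  25.240.0.0/13 (25.240.0.0 - 25.247.255.255)
  25.247.0.0/18 (25.247.0.0 - 25.247.63.255)
Most specific is 25.247.0.0/18.

25.247.0.0/18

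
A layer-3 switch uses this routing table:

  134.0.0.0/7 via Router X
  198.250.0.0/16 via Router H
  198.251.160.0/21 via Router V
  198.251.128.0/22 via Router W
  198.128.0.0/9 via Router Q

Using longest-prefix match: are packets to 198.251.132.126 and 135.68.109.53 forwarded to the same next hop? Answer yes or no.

no

198.251.132.126: longest match 198.128.0.0/9 -> Router Q
135.68.109.53: longest match 134.0.0.0/7 -> Router X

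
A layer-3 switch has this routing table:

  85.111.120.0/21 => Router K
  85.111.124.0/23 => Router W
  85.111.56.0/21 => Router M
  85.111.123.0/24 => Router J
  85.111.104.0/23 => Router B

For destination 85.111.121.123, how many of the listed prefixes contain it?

Prefixes containing 85.111.121.123:
  85.111.120.0/21 (85.111.120.0 - 85.111.127.255)
Total matching entries: 1.

1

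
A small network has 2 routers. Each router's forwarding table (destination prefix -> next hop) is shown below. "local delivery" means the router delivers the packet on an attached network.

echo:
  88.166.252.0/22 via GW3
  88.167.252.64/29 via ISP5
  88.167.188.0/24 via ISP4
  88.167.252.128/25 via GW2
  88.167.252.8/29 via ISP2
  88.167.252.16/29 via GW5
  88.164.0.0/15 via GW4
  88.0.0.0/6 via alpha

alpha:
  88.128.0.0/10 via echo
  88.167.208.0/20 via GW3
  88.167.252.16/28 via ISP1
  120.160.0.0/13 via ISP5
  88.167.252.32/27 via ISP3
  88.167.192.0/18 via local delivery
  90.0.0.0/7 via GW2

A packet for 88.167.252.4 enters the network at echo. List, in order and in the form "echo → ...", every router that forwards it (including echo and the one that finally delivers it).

echo → alpha

At echo: longest match for 88.167.252.4 is 88.0.0.0/6 -> alpha
At alpha: longest match for 88.167.252.4 is 88.167.192.0/18 -> local delivery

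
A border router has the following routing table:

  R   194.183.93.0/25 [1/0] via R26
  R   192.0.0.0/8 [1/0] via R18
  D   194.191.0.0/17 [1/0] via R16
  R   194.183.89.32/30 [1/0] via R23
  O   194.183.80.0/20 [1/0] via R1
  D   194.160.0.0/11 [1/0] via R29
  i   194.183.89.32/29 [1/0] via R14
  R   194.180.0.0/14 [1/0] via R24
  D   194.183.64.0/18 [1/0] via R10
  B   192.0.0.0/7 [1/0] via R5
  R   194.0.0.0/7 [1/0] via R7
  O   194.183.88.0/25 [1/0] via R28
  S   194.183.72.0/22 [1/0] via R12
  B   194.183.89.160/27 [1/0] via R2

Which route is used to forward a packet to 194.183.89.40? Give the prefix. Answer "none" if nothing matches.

194.183.80.0/20

Entries matching 194.183.89.40:
  194.0.0.0/7 (194.0.0.0 - 195.255.255.255)
  194.160.0.0/11 (194.160.0.0 - 194.191.255.255)
  194.180.0.0/14 (194.180.0.0 - 194.183.255.255)
  194.183.64.0/18 (194.183.64.0 - 194.183.127.255)
  194.183.80.0/20 (194.183.80.0 - 194.183.95.255)
Most specific is 194.183.80.0/20.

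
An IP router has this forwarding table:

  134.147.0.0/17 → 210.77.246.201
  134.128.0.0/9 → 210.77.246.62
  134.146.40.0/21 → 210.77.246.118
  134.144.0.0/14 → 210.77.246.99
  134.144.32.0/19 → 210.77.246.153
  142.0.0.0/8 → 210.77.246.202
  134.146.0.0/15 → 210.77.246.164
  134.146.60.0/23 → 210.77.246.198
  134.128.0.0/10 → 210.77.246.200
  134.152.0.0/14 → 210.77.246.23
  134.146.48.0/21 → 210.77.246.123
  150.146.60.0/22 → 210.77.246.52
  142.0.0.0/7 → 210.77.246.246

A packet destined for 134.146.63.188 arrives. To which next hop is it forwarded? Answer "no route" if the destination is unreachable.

Routes whose prefix contains 134.146.63.188:
  134.128.0.0/9 (134.128.0.0 - 134.255.255.255) -> 210.77.246.62
  134.128.0.0/10 (134.128.0.0 - 134.191.255.255) -> 210.77.246.200
  134.144.0.0/14 (134.144.0.0 - 134.147.255.255) -> 210.77.246.99
  134.146.0.0/15 (134.146.0.0 - 134.147.255.255) -> 210.77.246.164
More-specific entries that do NOT match:
  134.146.60.0/23 (134.146.60.0 - 134.146.61.255) does not contain 134.146.63.188
  150.146.60.0/22 (150.146.60.0 - 150.146.63.255) does not contain 134.146.63.188
  134.146.40.0/21 (134.146.40.0 - 134.146.47.255) does not contain 134.146.63.188
  134.146.48.0/21 (134.146.48.0 - 134.146.55.255) does not contain 134.146.63.188
  134.144.32.0/19 (134.144.32.0 - 134.144.63.255) does not contain 134.146.63.188
  134.147.0.0/17 (134.147.0.0 - 134.147.127.255) does not contain 134.146.63.188
Longest matching prefix is /15 -> next hop 210.77.246.164.

210.77.246.164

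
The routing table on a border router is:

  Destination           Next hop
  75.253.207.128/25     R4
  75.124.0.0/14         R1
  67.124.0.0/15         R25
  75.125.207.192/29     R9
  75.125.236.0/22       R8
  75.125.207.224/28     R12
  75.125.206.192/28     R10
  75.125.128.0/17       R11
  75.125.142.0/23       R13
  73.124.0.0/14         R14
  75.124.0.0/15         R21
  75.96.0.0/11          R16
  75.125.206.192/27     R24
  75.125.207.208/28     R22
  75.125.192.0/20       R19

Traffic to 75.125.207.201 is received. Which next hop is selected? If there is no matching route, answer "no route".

Routes whose prefix contains 75.125.207.201:
  75.96.0.0/11 (75.96.0.0 - 75.127.255.255) -> R16
  75.124.0.0/14 (75.124.0.0 - 75.127.255.255) -> R1
  75.124.0.0/15 (75.124.0.0 - 75.125.255.255) -> R21
  75.125.128.0/17 (75.125.128.0 - 75.125.255.255) -> R11
  75.125.192.0/20 (75.125.192.0 - 75.125.207.255) -> R19
More-specific entries that do NOT match:
  75.125.207.192/29 (75.125.207.192 - 75.125.207.199) does not contain 75.125.207.201
  75.125.207.224/28 (75.125.207.224 - 75.125.207.239) does not contain 75.125.207.201
  75.125.206.192/28 (75.125.206.192 - 75.125.206.207) does not contain 75.125.207.201
  75.125.207.208/28 (75.125.207.208 - 75.125.207.223) does not contain 75.125.207.201
  75.125.206.192/27 (75.125.206.192 - 75.125.206.223) does not contain 75.125.207.201
  75.253.207.128/25 (75.253.207.128 - 75.253.207.255) does not contain 75.125.207.201
  75.125.142.0/23 (75.125.142.0 - 75.125.143.255) does not contain 75.125.207.201
  75.125.236.0/22 (75.125.236.0 - 75.125.239.255) does not contain 75.125.207.201
Longest matching prefix is /20 -> next hop R19.

R19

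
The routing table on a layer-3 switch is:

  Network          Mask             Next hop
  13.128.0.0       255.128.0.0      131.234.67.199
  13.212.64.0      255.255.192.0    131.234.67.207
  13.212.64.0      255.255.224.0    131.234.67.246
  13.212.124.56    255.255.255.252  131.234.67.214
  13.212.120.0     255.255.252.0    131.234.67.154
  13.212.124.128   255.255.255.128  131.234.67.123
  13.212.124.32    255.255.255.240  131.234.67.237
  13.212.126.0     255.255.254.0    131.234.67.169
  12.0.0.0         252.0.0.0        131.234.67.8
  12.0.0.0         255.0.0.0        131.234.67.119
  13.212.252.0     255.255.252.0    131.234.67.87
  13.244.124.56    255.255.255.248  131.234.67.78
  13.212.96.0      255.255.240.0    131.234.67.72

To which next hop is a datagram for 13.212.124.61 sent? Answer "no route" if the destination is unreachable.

Routes whose prefix contains 13.212.124.61:
  12.0.0.0/6 (12.0.0.0 - 15.255.255.255) -> 131.234.67.8
  13.128.0.0/9 (13.128.0.0 - 13.255.255.255) -> 131.234.67.199
  13.212.64.0/18 (13.212.64.0 - 13.212.127.255) -> 131.234.67.207
More-specific entries that do NOT match:
  13.212.124.56/30 (13.212.124.56 - 13.212.124.59) does not contain 13.212.124.61
  13.244.124.56/29 (13.244.124.56 - 13.244.124.63) does not contain 13.212.124.61
  13.212.124.32/28 (13.212.124.32 - 13.212.124.47) does not contain 13.212.124.61
  13.212.124.128/25 (13.212.124.128 - 13.212.124.255) does not contain 13.212.124.61
  13.212.126.0/23 (13.212.126.0 - 13.212.127.255) does not contain 13.212.124.61
  13.212.120.0/22 (13.212.120.0 - 13.212.123.255) does not contain 13.212.124.61
  13.212.252.0/22 (13.212.252.0 - 13.212.255.255) does not contain 13.212.124.61
  13.212.96.0/20 (13.212.96.0 - 13.212.111.255) does not contain 13.212.124.61
  13.212.64.0/19 (13.212.64.0 - 13.212.95.255) does not contain 13.212.124.61
Longest matching prefix is /18 -> next hop 131.234.67.207.

131.234.67.207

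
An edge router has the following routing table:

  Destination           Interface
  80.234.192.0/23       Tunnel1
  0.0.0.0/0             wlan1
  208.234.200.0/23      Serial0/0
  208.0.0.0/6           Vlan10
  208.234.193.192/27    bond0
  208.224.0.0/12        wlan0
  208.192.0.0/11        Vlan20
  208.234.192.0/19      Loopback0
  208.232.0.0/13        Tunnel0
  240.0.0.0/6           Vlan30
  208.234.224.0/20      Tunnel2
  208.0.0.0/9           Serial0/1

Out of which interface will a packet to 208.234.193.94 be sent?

Loopback0

Routes whose prefix contains 208.234.193.94:
  0.0.0.0/0 (default, matches everything) -> wlan1
  208.0.0.0/6 (208.0.0.0 - 211.255.255.255) -> Vlan10
  208.224.0.0/12 (208.224.0.0 - 208.239.255.255) -> wlan0
  208.232.0.0/13 (208.232.0.0 - 208.239.255.255) -> Tunnel0
  208.234.192.0/19 (208.234.192.0 - 208.234.223.255) -> Loopback0
More-specific entries that do NOT match:
  208.234.193.192/27 (208.234.193.192 - 208.234.193.223) does not contain 208.234.193.94
  80.234.192.0/23 (80.234.192.0 - 80.234.193.255) does not contain 208.234.193.94
  208.234.200.0/23 (208.234.200.0 - 208.234.201.255) does not contain 208.234.193.94
  208.234.224.0/20 (208.234.224.0 - 208.234.239.255) does not contain 208.234.193.94
Longest matching prefix is /19 -> interface Loopback0.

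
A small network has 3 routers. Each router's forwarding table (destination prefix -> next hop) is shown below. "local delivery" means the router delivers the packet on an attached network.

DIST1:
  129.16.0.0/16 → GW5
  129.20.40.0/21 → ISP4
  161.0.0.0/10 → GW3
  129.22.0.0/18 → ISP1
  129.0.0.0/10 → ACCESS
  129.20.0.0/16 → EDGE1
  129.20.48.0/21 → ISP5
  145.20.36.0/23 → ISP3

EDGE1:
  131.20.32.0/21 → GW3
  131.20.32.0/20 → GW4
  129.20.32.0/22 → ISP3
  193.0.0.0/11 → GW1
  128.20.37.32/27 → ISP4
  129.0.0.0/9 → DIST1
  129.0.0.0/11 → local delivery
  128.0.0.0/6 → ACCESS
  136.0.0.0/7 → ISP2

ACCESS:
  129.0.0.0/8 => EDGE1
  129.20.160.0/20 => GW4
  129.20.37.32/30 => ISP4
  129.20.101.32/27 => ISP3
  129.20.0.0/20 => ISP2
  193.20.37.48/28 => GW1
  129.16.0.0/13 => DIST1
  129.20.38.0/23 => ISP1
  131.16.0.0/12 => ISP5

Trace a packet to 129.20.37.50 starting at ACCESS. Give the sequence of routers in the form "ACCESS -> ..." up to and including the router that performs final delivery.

ACCESS -> DIST1 -> EDGE1

At ACCESS: longest match for 129.20.37.50 is 129.16.0.0/13 -> DIST1
At DIST1: longest match for 129.20.37.50 is 129.20.0.0/16 -> EDGE1
At EDGE1: longest match for 129.20.37.50 is 129.0.0.0/11 -> local delivery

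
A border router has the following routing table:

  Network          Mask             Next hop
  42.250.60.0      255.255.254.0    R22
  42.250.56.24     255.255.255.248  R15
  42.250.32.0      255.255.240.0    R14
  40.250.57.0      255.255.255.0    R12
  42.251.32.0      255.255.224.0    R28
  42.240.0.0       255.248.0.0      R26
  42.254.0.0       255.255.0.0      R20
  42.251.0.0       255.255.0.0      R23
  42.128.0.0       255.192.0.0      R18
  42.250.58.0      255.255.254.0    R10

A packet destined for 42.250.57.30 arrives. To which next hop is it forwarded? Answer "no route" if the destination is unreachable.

no route

No entry's prefix contains 42.250.57.30; there is no default route.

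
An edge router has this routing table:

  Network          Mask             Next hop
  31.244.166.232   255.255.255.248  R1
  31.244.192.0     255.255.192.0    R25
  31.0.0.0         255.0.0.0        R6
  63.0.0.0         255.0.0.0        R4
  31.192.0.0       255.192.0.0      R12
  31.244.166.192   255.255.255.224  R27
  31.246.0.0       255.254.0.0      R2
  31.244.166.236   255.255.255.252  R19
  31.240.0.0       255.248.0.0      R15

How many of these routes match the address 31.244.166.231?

Prefixes containing 31.244.166.231:
  31.0.0.0/8 (31.0.0.0 - 31.255.255.255)
  31.192.0.0/10 (31.192.0.0 - 31.255.255.255)
  31.240.0.0/13 (31.240.0.0 - 31.247.255.255)
Total matching entries: 3.

3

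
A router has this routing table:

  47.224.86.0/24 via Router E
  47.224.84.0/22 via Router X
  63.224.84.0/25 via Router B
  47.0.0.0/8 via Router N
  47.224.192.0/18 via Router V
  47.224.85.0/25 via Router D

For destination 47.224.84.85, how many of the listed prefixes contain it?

Prefixes containing 47.224.84.85:
  47.0.0.0/8 (47.0.0.0 - 47.255.255.255)
  47.224.84.0/22 (47.224.84.0 - 47.224.87.255)
Total matching entries: 2.

2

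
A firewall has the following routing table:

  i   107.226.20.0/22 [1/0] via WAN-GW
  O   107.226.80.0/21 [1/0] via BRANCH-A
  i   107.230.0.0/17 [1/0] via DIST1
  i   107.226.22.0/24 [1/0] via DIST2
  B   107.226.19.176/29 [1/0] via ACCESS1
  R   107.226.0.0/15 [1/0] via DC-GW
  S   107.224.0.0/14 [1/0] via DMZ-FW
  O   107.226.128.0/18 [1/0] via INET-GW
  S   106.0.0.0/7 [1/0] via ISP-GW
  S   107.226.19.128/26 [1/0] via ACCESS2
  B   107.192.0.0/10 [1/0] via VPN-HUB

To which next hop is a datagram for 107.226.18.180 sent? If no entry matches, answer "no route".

DC-GW

Routes whose prefix contains 107.226.18.180:
  106.0.0.0/7 (106.0.0.0 - 107.255.255.255) -> ISP-GW
  107.192.0.0/10 (107.192.0.0 - 107.255.255.255) -> VPN-HUB
  107.224.0.0/14 (107.224.0.0 - 107.227.255.255) -> DMZ-FW
  107.226.0.0/15 (107.226.0.0 - 107.227.255.255) -> DC-GW
More-specific entries that do NOT match:
  107.226.19.176/29 (107.226.19.176 - 107.226.19.183) does not contain 107.226.18.180
  107.226.19.128/26 (107.226.19.128 - 107.226.19.191) does not contain 107.226.18.180
  107.226.22.0/24 (107.226.22.0 - 107.226.22.255) does not contain 107.226.18.180
  107.226.20.0/22 (107.226.20.0 - 107.226.23.255) does not contain 107.226.18.180
  107.226.80.0/21 (107.226.80.0 - 107.226.87.255) does not contain 107.226.18.180
  107.226.128.0/18 (107.226.128.0 - 107.226.191.255) does not contain 107.226.18.180
  107.230.0.0/17 (107.230.0.0 - 107.230.127.255) does not contain 107.226.18.180
Longest matching prefix is /15 -> next hop DC-GW.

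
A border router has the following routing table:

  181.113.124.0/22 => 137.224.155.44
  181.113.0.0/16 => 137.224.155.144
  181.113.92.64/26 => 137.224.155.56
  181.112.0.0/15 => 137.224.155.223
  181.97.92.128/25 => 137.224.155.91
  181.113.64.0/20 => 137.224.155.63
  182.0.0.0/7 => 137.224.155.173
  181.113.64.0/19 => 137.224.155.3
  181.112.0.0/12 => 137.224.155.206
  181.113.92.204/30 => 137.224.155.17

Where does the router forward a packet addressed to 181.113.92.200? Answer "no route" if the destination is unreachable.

Routes whose prefix contains 181.113.92.200:
  181.112.0.0/12 (181.112.0.0 - 181.127.255.255) -> 137.224.155.206
  181.112.0.0/15 (181.112.0.0 - 181.113.255.255) -> 137.224.155.223
  181.113.0.0/16 (181.113.0.0 - 181.113.255.255) -> 137.224.155.144
  181.113.64.0/19 (181.113.64.0 - 181.113.95.255) -> 137.224.155.3
More-specific entries that do NOT match:
  181.113.92.204/30 (181.113.92.204 - 181.113.92.207) does not contain 181.113.92.200
  181.113.92.64/26 (181.113.92.64 - 181.113.92.127) does not contain 181.113.92.200
  181.97.92.128/25 (181.97.92.128 - 181.97.92.255) does not contain 181.113.92.200
  181.113.124.0/22 (181.113.124.0 - 181.113.127.255) does not contain 181.113.92.200
  181.113.64.0/20 (181.113.64.0 - 181.113.79.255) does not contain 181.113.92.200
Longest matching prefix is /19 -> next hop 137.224.155.3.

137.224.155.3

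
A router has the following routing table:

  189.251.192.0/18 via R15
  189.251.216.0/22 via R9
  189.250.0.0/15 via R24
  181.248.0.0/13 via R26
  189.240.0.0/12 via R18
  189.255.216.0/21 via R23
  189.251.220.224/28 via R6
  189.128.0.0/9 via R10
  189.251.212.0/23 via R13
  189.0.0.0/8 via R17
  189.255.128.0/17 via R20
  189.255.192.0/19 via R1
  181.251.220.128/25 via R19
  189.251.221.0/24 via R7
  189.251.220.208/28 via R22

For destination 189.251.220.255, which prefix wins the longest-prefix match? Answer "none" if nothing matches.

Entries matching 189.251.220.255:
  189.0.0.0/8 (189.0.0.0 - 189.255.255.255)
  189.128.0.0/9 (189.128.0.0 - 189.255.255.255)
  189.240.0.0/12 (189.240.0.0 - 189.255.255.255)
  189.250.0.0/15 (189.250.0.0 - 189.251.255.255)
  189.251.192.0/18 (189.251.192.0 - 189.251.255.255)
Most specific is 189.251.192.0/18.

189.251.192.0/18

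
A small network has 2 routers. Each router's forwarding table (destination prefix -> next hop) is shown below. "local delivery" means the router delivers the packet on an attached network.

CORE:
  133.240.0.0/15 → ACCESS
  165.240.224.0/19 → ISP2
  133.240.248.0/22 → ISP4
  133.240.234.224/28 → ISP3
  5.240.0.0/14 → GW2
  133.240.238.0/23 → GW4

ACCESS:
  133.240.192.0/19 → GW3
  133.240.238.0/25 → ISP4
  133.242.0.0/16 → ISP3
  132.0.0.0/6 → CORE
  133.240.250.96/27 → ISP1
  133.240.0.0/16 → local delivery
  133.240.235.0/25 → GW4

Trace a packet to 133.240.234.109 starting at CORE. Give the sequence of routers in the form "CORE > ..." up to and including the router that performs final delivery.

CORE > ACCESS

At CORE: longest match for 133.240.234.109 is 133.240.0.0/15 -> ACCESS
At ACCESS: longest match for 133.240.234.109 is 133.240.0.0/16 -> local delivery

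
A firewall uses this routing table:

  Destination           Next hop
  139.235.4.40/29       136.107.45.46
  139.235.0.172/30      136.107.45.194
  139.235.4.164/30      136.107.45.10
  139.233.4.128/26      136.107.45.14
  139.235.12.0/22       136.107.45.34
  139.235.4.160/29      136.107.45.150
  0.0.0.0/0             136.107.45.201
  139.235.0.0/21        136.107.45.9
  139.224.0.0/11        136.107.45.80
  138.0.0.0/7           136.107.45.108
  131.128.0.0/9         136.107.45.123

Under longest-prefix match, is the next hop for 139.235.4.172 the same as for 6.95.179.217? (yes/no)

no

139.235.4.172: longest match 139.235.0.0/21 -> 136.107.45.9
6.95.179.217: longest match 0.0.0.0/0 -> 136.107.45.201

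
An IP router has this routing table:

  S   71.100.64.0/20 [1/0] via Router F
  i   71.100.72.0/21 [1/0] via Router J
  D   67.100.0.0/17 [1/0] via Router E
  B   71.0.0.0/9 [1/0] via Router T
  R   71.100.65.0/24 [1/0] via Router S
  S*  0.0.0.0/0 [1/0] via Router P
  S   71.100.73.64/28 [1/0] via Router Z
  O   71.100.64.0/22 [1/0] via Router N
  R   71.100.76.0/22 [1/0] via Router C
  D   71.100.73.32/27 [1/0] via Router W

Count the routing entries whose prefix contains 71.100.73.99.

4

Prefixes containing 71.100.73.99:
  0.0.0.0/0 (default, matches everything)
  71.0.0.0/9 (71.0.0.0 - 71.127.255.255)
  71.100.64.0/20 (71.100.64.0 - 71.100.79.255)
  71.100.72.0/21 (71.100.72.0 - 71.100.79.255)
Total matching entries: 4.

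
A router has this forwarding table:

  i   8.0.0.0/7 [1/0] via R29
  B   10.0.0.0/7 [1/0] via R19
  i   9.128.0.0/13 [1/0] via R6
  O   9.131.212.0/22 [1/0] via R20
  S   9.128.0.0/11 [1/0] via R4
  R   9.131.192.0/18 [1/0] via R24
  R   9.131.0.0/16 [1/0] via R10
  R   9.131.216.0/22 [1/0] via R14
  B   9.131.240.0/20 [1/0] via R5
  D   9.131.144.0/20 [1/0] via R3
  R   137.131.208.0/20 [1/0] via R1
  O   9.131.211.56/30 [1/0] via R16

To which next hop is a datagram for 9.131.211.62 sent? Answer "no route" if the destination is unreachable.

R24

Routes whose prefix contains 9.131.211.62:
  8.0.0.0/7 (8.0.0.0 - 9.255.255.255) -> R29
  9.128.0.0/11 (9.128.0.0 - 9.159.255.255) -> R4
  9.128.0.0/13 (9.128.0.0 - 9.135.255.255) -> R6
  9.131.0.0/16 (9.131.0.0 - 9.131.255.255) -> R10
  9.131.192.0/18 (9.131.192.0 - 9.131.255.255) -> R24
More-specific entries that do NOT match:
  9.131.211.56/30 (9.131.211.56 - 9.131.211.59) does not contain 9.131.211.62
  9.131.212.0/22 (9.131.212.0 - 9.131.215.255) does not contain 9.131.211.62
  9.131.216.0/22 (9.131.216.0 - 9.131.219.255) does not contain 9.131.211.62
  9.131.240.0/20 (9.131.240.0 - 9.131.255.255) does not contain 9.131.211.62
  9.131.144.0/20 (9.131.144.0 - 9.131.159.255) does not contain 9.131.211.62
  137.131.208.0/20 (137.131.208.0 - 137.131.223.255) does not contain 9.131.211.62
Longest matching prefix is /18 -> next hop R24.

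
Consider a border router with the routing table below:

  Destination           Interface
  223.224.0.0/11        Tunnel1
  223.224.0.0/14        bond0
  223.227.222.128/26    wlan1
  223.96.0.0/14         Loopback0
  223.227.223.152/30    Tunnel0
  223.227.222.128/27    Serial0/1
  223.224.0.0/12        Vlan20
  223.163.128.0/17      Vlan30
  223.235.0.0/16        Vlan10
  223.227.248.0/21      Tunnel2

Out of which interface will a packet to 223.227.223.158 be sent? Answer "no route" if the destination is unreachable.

Routes whose prefix contains 223.227.223.158:
  223.224.0.0/11 (223.224.0.0 - 223.255.255.255) -> Tunnel1
  223.224.0.0/12 (223.224.0.0 - 223.239.255.255) -> Vlan20
  223.224.0.0/14 (223.224.0.0 - 223.227.255.255) -> bond0
More-specific entries that do NOT match:
  223.227.223.152/30 (223.227.223.152 - 223.227.223.155) does not contain 223.227.223.158
  223.227.222.128/27 (223.227.222.128 - 223.227.222.159) does not contain 223.227.223.158
  223.227.222.128/26 (223.227.222.128 - 223.227.222.191) does not contain 223.227.223.158
  223.227.248.0/21 (223.227.248.0 - 223.227.255.255) does not contain 223.227.223.158
  223.163.128.0/17 (223.163.128.0 - 223.163.255.255) does not contain 223.227.223.158
  223.235.0.0/16 (223.235.0.0 - 223.235.255.255) does not contain 223.227.223.158
Longest matching prefix is /14 -> interface bond0.

bond0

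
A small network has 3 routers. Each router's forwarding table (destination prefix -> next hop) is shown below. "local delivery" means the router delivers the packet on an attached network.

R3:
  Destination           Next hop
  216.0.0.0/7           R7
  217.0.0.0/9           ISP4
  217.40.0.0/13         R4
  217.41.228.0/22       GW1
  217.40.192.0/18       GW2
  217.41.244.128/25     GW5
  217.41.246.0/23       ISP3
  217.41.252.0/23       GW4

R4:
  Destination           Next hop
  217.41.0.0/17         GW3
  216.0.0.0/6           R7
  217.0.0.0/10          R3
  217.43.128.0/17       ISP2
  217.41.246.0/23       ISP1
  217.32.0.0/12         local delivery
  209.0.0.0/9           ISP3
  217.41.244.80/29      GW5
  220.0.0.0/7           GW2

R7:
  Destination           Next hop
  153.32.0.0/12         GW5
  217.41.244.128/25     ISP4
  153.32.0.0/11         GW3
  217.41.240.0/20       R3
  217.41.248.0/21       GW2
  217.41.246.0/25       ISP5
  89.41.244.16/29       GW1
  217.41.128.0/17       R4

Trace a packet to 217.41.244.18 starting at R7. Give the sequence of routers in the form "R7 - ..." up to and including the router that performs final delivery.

At R7: longest match for 217.41.244.18 is 217.41.240.0/20 -> R3
At R3: longest match for 217.41.244.18 is 217.40.0.0/13 -> R4
At R4: longest match for 217.41.244.18 is 217.32.0.0/12 -> local delivery

R7 - R3 - R4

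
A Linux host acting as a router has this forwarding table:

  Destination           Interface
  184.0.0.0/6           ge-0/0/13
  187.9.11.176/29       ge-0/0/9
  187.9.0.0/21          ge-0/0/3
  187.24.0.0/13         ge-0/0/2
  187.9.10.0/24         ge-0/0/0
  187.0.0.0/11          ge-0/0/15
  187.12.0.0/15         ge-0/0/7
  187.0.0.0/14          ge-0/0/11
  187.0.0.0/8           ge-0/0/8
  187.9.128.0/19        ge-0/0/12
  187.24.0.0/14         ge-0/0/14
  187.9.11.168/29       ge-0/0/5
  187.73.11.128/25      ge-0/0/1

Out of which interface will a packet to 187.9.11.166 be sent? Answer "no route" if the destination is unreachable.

Routes whose prefix contains 187.9.11.166:
  184.0.0.0/6 (184.0.0.0 - 187.255.255.255) -> ge-0/0/13
  187.0.0.0/8 (187.0.0.0 - 187.255.255.255) -> ge-0/0/8
  187.0.0.0/11 (187.0.0.0 - 187.31.255.255) -> ge-0/0/15
More-specific entries that do NOT match:
  187.9.11.176/29 (187.9.11.176 - 187.9.11.183) does not contain 187.9.11.166
  187.9.11.168/29 (187.9.11.168 - 187.9.11.175) does not contain 187.9.11.166
  187.73.11.128/25 (187.73.11.128 - 187.73.11.255) does not contain 187.9.11.166
  187.9.10.0/24 (187.9.10.0 - 187.9.10.255) does not contain 187.9.11.166
  187.9.0.0/21 (187.9.0.0 - 187.9.7.255) does not contain 187.9.11.166
  187.9.128.0/19 (187.9.128.0 - 187.9.159.255) does not contain 187.9.11.166
  187.12.0.0/15 (187.12.0.0 - 187.13.255.255) does not contain 187.9.11.166
  187.0.0.0/14 (187.0.0.0 - 187.3.255.255) does not contain 187.9.11.166
  187.24.0.0/14 (187.24.0.0 - 187.27.255.255) does not contain 187.9.11.166
  187.24.0.0/13 (187.24.0.0 - 187.31.255.255) does not contain 187.9.11.166
Longest matching prefix is /11 -> interface ge-0/0/15.

ge-0/0/15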